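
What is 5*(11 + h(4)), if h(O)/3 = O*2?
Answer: 175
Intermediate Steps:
h(O) = 6*O (h(O) = 3*(O*2) = 3*(2*O) = 6*O)
5*(11 + h(4)) = 5*(11 + 6*4) = 5*(11 + 24) = 5*35 = 175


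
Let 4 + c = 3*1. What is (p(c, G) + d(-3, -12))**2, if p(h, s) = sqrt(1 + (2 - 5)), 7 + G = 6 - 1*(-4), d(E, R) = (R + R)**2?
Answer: (576 + I*sqrt(2))**2 ≈ 3.3177e+5 + 1629.0*I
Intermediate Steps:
c = -1 (c = -4 + 3*1 = -4 + 3 = -1)
d(E, R) = 4*R**2 (d(E, R) = (2*R)**2 = 4*R**2)
G = 3 (G = -7 + (6 - 1*(-4)) = -7 + (6 + 4) = -7 + 10 = 3)
p(h, s) = I*sqrt(2) (p(h, s) = sqrt(1 - 3) = sqrt(-2) = I*sqrt(2))
(p(c, G) + d(-3, -12))**2 = (I*sqrt(2) + 4*(-12)**2)**2 = (I*sqrt(2) + 4*144)**2 = (I*sqrt(2) + 576)**2 = (576 + I*sqrt(2))**2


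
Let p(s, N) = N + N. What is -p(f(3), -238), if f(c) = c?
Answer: 476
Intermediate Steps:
p(s, N) = 2*N
-p(f(3), -238) = -2*(-238) = -1*(-476) = 476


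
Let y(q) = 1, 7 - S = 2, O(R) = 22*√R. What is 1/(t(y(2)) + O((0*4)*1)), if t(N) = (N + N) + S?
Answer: ⅐ ≈ 0.14286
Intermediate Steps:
S = 5 (S = 7 - 1*2 = 7 - 2 = 5)
t(N) = 5 + 2*N (t(N) = (N + N) + 5 = 2*N + 5 = 5 + 2*N)
1/(t(y(2)) + O((0*4)*1)) = 1/((5 + 2*1) + 22*√((0*4)*1)) = 1/((5 + 2) + 22*√(0*1)) = 1/(7 + 22*√0) = 1/(7 + 22*0) = 1/(7 + 0) = 1/7 = ⅐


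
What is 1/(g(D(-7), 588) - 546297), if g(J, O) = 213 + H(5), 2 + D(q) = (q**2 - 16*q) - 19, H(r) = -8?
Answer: -1/546092 ≈ -1.8312e-6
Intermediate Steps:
D(q) = -21 + q**2 - 16*q (D(q) = -2 + ((q**2 - 16*q) - 19) = -2 + (-19 + q**2 - 16*q) = -21 + q**2 - 16*q)
g(J, O) = 205 (g(J, O) = 213 - 8 = 205)
1/(g(D(-7), 588) - 546297) = 1/(205 - 546297) = 1/(-546092) = -1/546092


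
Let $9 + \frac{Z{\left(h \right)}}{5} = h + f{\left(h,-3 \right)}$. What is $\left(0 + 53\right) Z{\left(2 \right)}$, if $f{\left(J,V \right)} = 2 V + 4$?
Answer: $-2385$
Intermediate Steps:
$f{\left(J,V \right)} = 4 + 2 V$
$Z{\left(h \right)} = -55 + 5 h$ ($Z{\left(h \right)} = -45 + 5 \left(h + \left(4 + 2 \left(-3\right)\right)\right) = -45 + 5 \left(h + \left(4 - 6\right)\right) = -45 + 5 \left(h - 2\right) = -45 + 5 \left(-2 + h\right) = -45 + \left(-10 + 5 h\right) = -55 + 5 h$)
$\left(0 + 53\right) Z{\left(2 \right)} = \left(0 + 53\right) \left(-55 + 5 \cdot 2\right) = 53 \left(-55 + 10\right) = 53 \left(-45\right) = -2385$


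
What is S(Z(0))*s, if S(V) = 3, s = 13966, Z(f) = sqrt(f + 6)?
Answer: 41898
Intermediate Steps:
Z(f) = sqrt(6 + f)
S(Z(0))*s = 3*13966 = 41898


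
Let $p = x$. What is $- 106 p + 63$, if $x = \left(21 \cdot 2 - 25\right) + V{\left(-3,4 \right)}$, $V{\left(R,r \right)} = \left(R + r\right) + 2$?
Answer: $-2057$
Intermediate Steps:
$V{\left(R,r \right)} = 2 + R + r$
$x = 20$ ($x = \left(21 \cdot 2 - 25\right) + \left(2 - 3 + 4\right) = \left(42 - 25\right) + 3 = 17 + 3 = 20$)
$p = 20$
$- 106 p + 63 = \left(-106\right) 20 + 63 = -2120 + 63 = -2057$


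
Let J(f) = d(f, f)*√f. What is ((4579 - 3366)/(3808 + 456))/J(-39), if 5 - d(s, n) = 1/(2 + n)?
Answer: -44881*I*√39/30931056 ≈ -0.0090615*I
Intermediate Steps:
d(s, n) = 5 - 1/(2 + n)
J(f) = √f*(9 + 5*f)/(2 + f) (J(f) = ((9 + 5*f)/(2 + f))*√f = √f*(9 + 5*f)/(2 + f))
((4579 - 3366)/(3808 + 456))/J(-39) = ((4579 - 3366)/(3808 + 456))/((√(-39)*(9 + 5*(-39))/(2 - 39))) = (1213/4264)/(((I*√39)*(9 - 195)/(-37))) = (1213*(1/4264))/(((I*√39)*(-1/37)*(-186))) = 1213/(4264*((186*I*√39/37))) = 1213*(-37*I*√39/7254)/4264 = -44881*I*√39/30931056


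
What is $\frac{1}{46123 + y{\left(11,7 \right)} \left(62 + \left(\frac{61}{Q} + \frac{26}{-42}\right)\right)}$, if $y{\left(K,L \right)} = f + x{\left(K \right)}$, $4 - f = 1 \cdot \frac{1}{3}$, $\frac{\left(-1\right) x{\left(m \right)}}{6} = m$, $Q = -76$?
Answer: $\frac{4788}{202757203} \approx 2.3614 \cdot 10^{-5}$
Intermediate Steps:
$x{\left(m \right)} = - 6 m$
$f = \frac{11}{3}$ ($f = 4 - 1 \cdot \frac{1}{3} = 4 - \frac{1}{3} = \frac{11}{3} \approx 3.6667$)
$y{\left(K,L \right)} = \frac{11}{3} - 6 K$
$\frac{1}{46123 + y{\left(11,7 \right)} \left(62 + \left(\frac{61}{Q} + \frac{26}{-42}\right)\right)} = \frac{1}{46123 + \left(\frac{11}{3} - 66\right) \left(62 + \left(\frac{61}{-76} + \frac{26}{-42}\right)\right)} = \frac{1}{46123 + \left(\frac{11}{3} - 66\right) \left(62 + \left(61 \left(- \frac{1}{76}\right) + 26 \left(- \frac{1}{42}\right)\right)\right)} = \frac{1}{46123 - \frac{187 \left(62 - \frac{2269}{1596}\right)}{3}} = \frac{1}{46123 - \frac{18079721}{4788}} = \frac{1}{\frac{202757203}{4788}} = \frac{4788}{202757203}$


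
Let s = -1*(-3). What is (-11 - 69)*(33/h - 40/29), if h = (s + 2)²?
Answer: 688/145 ≈ 4.7448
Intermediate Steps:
s = 3
h = 25 (h = (3 + 2)² = 5² = 25)
(-11 - 69)*(33/h - 40/29) = (-11 - 69)*(33/25 - 40/29) = -80*(33*(1/25) - 40*1/29) = -80*(33/25 - 40/29) = -80*(-43/725) = 688/145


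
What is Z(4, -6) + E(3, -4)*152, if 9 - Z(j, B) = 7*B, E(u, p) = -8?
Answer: -1165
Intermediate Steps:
Z(j, B) = 9 - 7*B
Z(4, -6) + E(3, -4)*152 = (9 - 7*(-6)) - 8*152 = (9 + 42) - 1216 = 51 - 1216 = -1165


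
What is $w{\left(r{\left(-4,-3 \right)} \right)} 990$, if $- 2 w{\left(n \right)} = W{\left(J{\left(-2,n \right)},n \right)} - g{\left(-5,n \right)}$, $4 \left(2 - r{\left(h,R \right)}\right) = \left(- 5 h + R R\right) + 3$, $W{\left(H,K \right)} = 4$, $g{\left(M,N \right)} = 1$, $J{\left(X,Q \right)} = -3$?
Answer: $-1485$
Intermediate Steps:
$r{\left(h,R \right)} = \frac{5}{4} - \frac{R^{2}}{4} + \frac{5 h}{4}$ ($r{\left(h,R \right)} = 2 - \frac{\left(- 5 h + R R\right) + 3}{4} = 2 - \frac{\left(- 5 h + R^{2}\right) + 3}{4} = 2 - \frac{\left(R^{2} - 5 h\right) + 3}{4} = 2 - \frac{3 + R^{2} - 5 h}{4} = 2 - \left(\frac{3}{4} - \frac{5 h}{4} + \frac{R^{2}}{4}\right) = \frac{5}{4} - \frac{R^{2}}{4} + \frac{5 h}{4}$)
$w{\left(n \right)} = - \frac{3}{2}$ ($w{\left(n \right)} = - \frac{4 - 1}{2} = \left(- \frac{1}{2}\right) 3 = - \frac{3}{2}$)
$w{\left(r{\left(-4,-3 \right)} \right)} 990 = \left(- \frac{3}{2}\right) 990 = -1485$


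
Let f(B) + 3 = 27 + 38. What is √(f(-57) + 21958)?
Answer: 2*√5505 ≈ 148.39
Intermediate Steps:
f(B) = 62 (f(B) = -3 + (27 + 38) = -3 + 65 = 62)
√(f(-57) + 21958) = √(62 + 21958) = √22020 = 2*√5505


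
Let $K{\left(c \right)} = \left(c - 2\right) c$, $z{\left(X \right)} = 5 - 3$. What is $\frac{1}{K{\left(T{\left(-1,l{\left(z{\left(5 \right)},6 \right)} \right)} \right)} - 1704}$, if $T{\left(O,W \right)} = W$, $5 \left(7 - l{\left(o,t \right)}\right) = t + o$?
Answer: $- \frac{25}{42141} \approx -0.00059325$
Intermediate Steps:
$z{\left(X \right)} = 2$
$l{\left(o,t \right)} = 7 - \frac{o}{5} - \frac{t}{5}$ ($l{\left(o,t \right)} = 7 - \frac{t + o}{5} = 7 - \frac{o + t}{5} = 7 - \left(\frac{o}{5} + \frac{t}{5}\right) = 7 - \frac{o}{5} - \frac{t}{5}$)
$K{\left(c \right)} = c \left(-2 + c\right)$ ($K{\left(c \right)} = \left(-2 + c\right) c = c \left(-2 + c\right)$)
$\frac{1}{K{\left(T{\left(-1,l{\left(z{\left(5 \right)},6 \right)} \right)} \right)} - 1704} = \frac{1}{\left(7 - \frac{2}{5} - \frac{6}{5}\right) \left(-2 - - \frac{27}{5}\right) - 1704} = \frac{1}{\frac{27 \left(-2 + \frac{27}{5}\right)}{5} - 1704} = \frac{1}{\frac{27}{5} \cdot \frac{17}{5} - 1704} = \frac{1}{\frac{459}{25} - 1704} = \frac{1}{- \frac{42141}{25}} = - \frac{25}{42141}$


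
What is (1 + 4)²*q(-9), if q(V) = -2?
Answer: -50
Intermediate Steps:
(1 + 4)²*q(-9) = (1 + 4)²*(-2) = 5²*(-2) = 25*(-2) = -50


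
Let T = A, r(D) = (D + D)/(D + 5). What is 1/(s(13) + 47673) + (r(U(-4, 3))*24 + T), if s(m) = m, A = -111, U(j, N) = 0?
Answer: -5293145/47686 ≈ -111.00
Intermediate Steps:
r(D) = 2*D/(5 + D) (r(D) = (2*D)/(5 + D) = 2*D/(5 + D))
T = -111
1/(s(13) + 47673) + (r(U(-4, 3))*24 + T) = 1/(13 + 47673) + ((2*0/(5 + 0))*24 - 111) = 1/47686 + ((2*0/5)*24 - 111) = 1/47686 + ((2*0*(⅕))*24 - 111) = 1/47686 + (0*24 - 111) = 1/47686 + (0 - 111) = 1/47686 - 111 = -5293145/47686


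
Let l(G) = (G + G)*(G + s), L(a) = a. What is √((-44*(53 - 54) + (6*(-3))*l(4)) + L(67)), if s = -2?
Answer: I*√177 ≈ 13.304*I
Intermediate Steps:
l(G) = 2*G*(-2 + G) (l(G) = (G + G)*(G - 2) = (2*G)*(-2 + G) = 2*G*(-2 + G))
√((-44*(53 - 54) + (6*(-3))*l(4)) + L(67)) = √((-44*(53 - 54) + (6*(-3))*(2*4*(-2 + 4))) + 67) = √((-44*(-1) - 36*4*2) + 67) = √((44 - 18*16) + 67) = √((44 - 288) + 67) = √(-244 + 67) = √(-177) = I*√177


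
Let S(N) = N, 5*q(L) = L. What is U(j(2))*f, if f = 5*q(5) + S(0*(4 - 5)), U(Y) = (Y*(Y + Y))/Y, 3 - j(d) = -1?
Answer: 40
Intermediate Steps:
j(d) = 4 (j(d) = 3 - 1*(-1) = 3 + 1 = 4)
q(L) = L/5
U(Y) = 2*Y (U(Y) = (Y*(2*Y))/Y = (2*Y²)/Y = 2*Y)
f = 5 (f = 5*((⅕)*5) + 0*(4 - 5) = 5*1 + 0*(-1) = 5 + 0 = 5)
U(j(2))*f = (2*4)*5 = 8*5 = 40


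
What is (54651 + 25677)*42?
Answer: 3373776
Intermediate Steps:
(54651 + 25677)*42 = 80328*42 = 3373776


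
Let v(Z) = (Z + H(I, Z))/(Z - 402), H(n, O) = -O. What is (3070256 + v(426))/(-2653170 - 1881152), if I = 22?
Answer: -1535128/2267161 ≈ -0.67711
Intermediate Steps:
v(Z) = 0 (v(Z) = (Z - Z)/(Z - 402) = 0/(-402 + Z) = 0)
(3070256 + v(426))/(-2653170 - 1881152) = (3070256 + 0)/(-2653170 - 1881152) = 3070256/(-4534322) = 3070256*(-1/4534322) = -1535128/2267161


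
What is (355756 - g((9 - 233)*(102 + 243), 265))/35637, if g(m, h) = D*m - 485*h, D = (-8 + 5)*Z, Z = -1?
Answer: 34101/1697 ≈ 20.095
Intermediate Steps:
D = 3 (D = (-8 + 5)*(-1) = -3*(-1) = 3)
g(m, h) = -485*h + 3*m (g(m, h) = 3*m - 485*h = -485*h + 3*m)
(355756 - g((9 - 233)*(102 + 243), 265))/35637 = (355756 - (-485*265 + 3*((9 - 233)*(102 + 243))))/35637 = (355756 - (-128525 + 3*(-224*345)))*(1/35637) = (355756 - (-128525 + 3*(-77280)))*(1/35637) = (355756 - (-128525 - 231840))*(1/35637) = (355756 - 1*(-360365))*(1/35637) = (355756 + 360365)*(1/35637) = 716121*(1/35637) = 34101/1697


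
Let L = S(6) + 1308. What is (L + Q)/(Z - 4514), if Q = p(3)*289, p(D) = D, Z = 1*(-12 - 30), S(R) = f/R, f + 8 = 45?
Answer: -13087/27336 ≈ -0.47875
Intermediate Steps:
f = 37 (f = -8 + 45 = 37)
S(R) = 37/R
Z = -42 (Z = 1*(-42) = -42)
L = 7885/6 (L = 37/6 + 1308 = 7885/6 ≈ 1314.2)
Q = 867 (Q = 3*289 = 867)
(L + Q)/(Z - 4514) = (7885/6 + 867)/(-42 - 4514) = (13087/6)/(-4556) = (13087/6)*(-1/4556) = -13087/27336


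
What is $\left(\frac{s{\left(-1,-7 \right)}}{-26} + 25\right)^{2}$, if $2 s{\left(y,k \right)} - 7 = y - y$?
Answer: $\frac{1671849}{2704} \approx 618.29$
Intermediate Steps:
$s{\left(y,k \right)} = \frac{7}{2}$ ($s{\left(y,k \right)} = \frac{7}{2} + \frac{y - y}{2} = \frac{7}{2} + \frac{1}{2} \cdot 0 = \frac{7}{2} + 0 = \frac{7}{2}$)
$\left(\frac{s{\left(-1,-7 \right)}}{-26} + 25\right)^{2} = \left(\frac{7}{2 \left(-26\right)} + 25\right)^{2} = \left(\frac{7}{2} \left(- \frac{1}{26}\right) + 25\right)^{2} = \left(- \frac{7}{52} + 25\right)^{2} = \left(\frac{1293}{52}\right)^{2} = \frac{1671849}{2704}$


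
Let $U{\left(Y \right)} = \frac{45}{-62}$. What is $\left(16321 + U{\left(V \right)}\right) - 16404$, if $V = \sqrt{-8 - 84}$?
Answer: $- \frac{5191}{62} \approx -83.726$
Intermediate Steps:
$V = 2 i \sqrt{23}$ ($V = \sqrt{-92} = 2 i \sqrt{23} \approx 9.5917 i$)
$U{\left(Y \right)} = - \frac{45}{62}$ ($U{\left(Y \right)} = 45 \left(- \frac{1}{62}\right) = - \frac{45}{62}$)
$\left(16321 + U{\left(V \right)}\right) - 16404 = \left(16321 - \frac{45}{62}\right) - 16404 = \frac{1011857}{62} - 16404 = - \frac{5191}{62}$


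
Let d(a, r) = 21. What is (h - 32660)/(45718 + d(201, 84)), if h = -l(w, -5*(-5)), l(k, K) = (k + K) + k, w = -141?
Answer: -32403/45739 ≈ -0.70843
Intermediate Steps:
l(k, K) = K + 2*k (l(k, K) = (K + k) + k = K + 2*k)
h = 257 (h = -(-5*(-5) + 2*(-141)) = -(25 - 282) = -1*(-257) = 257)
(h - 32660)/(45718 + d(201, 84)) = (257 - 32660)/(45718 + 21) = -32403/45739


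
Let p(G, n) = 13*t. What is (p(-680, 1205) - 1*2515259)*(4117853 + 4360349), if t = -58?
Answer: -21331266448626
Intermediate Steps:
p(G, n) = -754 (p(G, n) = 13*(-58) = -754)
(p(-680, 1205) - 1*2515259)*(4117853 + 4360349) = (-754 - 1*2515259)*(4117853 + 4360349) = (-754 - 2515259)*8478202 = -2516013*8478202 = -21331266448626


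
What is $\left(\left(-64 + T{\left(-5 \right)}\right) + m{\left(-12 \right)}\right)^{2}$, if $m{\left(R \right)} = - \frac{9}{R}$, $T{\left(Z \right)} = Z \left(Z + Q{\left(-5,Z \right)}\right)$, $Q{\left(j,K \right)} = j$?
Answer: $\frac{2809}{16} \approx 175.56$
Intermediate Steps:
$T{\left(Z \right)} = Z \left(-5 + Z\right)$ ($T{\left(Z \right)} = Z \left(Z - 5\right) = Z \left(-5 + Z\right)$)
$\left(\left(-64 + T{\left(-5 \right)}\right) + m{\left(-12 \right)}\right)^{2} = \left(\left(-64 - 5 \left(-5 - 5\right)\right) - \frac{9}{-12}\right)^{2} = \left(\left(-64 - -50\right) - - \frac{3}{4}\right)^{2} = \left(\left(-64 + 50\right) + \frac{3}{4}\right)^{2} = \left(-14 + \frac{3}{4}\right)^{2} = \left(- \frac{53}{4}\right)^{2} = \frac{2809}{16}$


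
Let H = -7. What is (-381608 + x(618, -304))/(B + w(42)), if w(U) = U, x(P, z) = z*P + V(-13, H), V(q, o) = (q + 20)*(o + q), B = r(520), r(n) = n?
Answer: -284810/281 ≈ -1013.6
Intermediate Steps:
B = 520
V(q, o) = (20 + q)*(o + q)
x(P, z) = -140 + P*z (x(P, z) = z*P + ((-13)² + 20*(-7) + 20*(-13) - 7*(-13)) = P*z + (169 - 140 - 260 + 91) = P*z - 140 = -140 + P*z)
(-381608 + x(618, -304))/(B + w(42)) = (-381608 + (-140 + 618*(-304)))/(520 + 42) = (-381608 + (-140 - 187872))/562 = (-381608 - 188012)*(1/562) = -569620*1/562 = -284810/281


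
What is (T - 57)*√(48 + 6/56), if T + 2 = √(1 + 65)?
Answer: √9429*(-59 + √66)/14 ≈ -352.87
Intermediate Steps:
T = -2 + √66 (T = -2 + √(1 + 65) = -2 + √66 ≈ 6.1240)
(T - 57)*√(48 + 6/56) = ((-2 + √66) - 57)*√(48 + 6/56) = (-59 + √66)*√(48 + 6*(1/56)) = (-59 + √66)*√(48 + 3/28) = (-59 + √66)*√(1347/28) = (-59 + √66)*(√9429/14) = √9429*(-59 + √66)/14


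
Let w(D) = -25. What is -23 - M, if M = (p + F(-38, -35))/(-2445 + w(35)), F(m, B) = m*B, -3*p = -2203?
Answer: -164237/7410 ≈ -22.164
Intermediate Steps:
p = 2203/3 (p = -⅓*(-2203) = 2203/3 ≈ 734.33)
F(m, B) = B*m
M = -6193/7410 (M = (2203/3 - 35*(-38))/(-2445 - 25) = (2203/3 + 1330)/(-2470) = (6193/3)*(-1/2470) = -6193/7410 ≈ -0.83576)
-23 - M = -23 - 1*(-6193/7410) = -23 + 6193/7410 = -164237/7410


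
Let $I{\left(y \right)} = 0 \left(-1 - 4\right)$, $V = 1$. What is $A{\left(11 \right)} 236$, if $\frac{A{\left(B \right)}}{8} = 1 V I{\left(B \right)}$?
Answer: $0$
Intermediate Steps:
$I{\left(y \right)} = 0$ ($I{\left(y \right)} = 0 \left(-5\right) = 0$)
$A{\left(B \right)} = 0$ ($A{\left(B \right)} = 8 \cdot 1 \cdot 1 \cdot 0 = 8 \cdot 1 \cdot 0 = 8 \cdot 0 = 0$)
$A{\left(11 \right)} 236 = 0 \cdot 236 = 0$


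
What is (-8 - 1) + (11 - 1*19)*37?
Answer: -305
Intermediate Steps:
(-8 - 1) + (11 - 1*19)*37 = -9 + (11 - 19)*37 = -9 - 8*37 = -9 - 296 = -305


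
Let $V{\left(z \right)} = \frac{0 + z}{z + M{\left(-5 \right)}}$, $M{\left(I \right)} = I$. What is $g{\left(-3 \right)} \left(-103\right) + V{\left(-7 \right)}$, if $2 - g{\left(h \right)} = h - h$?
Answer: $- \frac{2465}{12} \approx -205.42$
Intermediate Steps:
$g{\left(h \right)} = 2$ ($g{\left(h \right)} = 2 - \left(h - h\right) = 2 - 0 = 2 + 0 = 2$)
$V{\left(z \right)} = \frac{z}{-5 + z}$ ($V{\left(z \right)} = \frac{0 + z}{z - 5} = \frac{z}{-5 + z}$)
$g{\left(-3 \right)} \left(-103\right) + V{\left(-7 \right)} = 2 \left(-103\right) - \frac{7}{-5 - 7} = -206 - \frac{7}{-12} = -206 - - \frac{7}{12} = -206 + \frac{7}{12} = - \frac{2465}{12}$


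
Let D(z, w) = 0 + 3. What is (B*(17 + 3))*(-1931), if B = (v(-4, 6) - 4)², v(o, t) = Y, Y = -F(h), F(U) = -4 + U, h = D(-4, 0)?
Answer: -347580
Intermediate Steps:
D(z, w) = 3
h = 3
Y = 1 (Y = -(-4 + 3) = -1*(-1) = 1)
v(o, t) = 1
B = 9 (B = (1 - 4)² = (-3)² = 9)
(B*(17 + 3))*(-1931) = (9*(17 + 3))*(-1931) = (9*20)*(-1931) = 180*(-1931) = -347580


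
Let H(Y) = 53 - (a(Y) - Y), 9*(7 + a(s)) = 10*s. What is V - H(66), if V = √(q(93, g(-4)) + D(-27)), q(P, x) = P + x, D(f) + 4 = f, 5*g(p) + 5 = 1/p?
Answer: -158/3 + √6095/10 ≈ -44.860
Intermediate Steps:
a(s) = -7 + 10*s/9 (a(s) = -7 + (10*s)/9 = -7 + 10*s/9)
g(p) = -1 + 1/(5*p)
D(f) = -4 + f
V = √6095/10 (V = √((93 + (⅕ - 1*(-4))/(-4)) + (-4 - 27)) = √((93 - (⅕ + 4)/4) - 31) = √((93 - ¼*21/5) - 31) = √((93 - 21/20) - 31) = √(1839/20 - 31) = √(1219/20) = √6095/10 ≈ 7.8070)
H(Y) = 60 - Y/9 (H(Y) = 53 - ((-7 + 10*Y/9) - Y) = 53 - (-7 + Y/9) = 53 + (7 - Y/9) = 60 - Y/9)
V - H(66) = √6095/10 - (60 - ⅑*66) = √6095/10 - (60 - 22/3) = √6095/10 - 1*158/3 = √6095/10 - 158/3 = -158/3 + √6095/10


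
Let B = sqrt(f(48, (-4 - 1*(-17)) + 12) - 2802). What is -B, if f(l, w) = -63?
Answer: -I*sqrt(2865) ≈ -53.526*I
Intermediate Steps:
B = I*sqrt(2865) (B = sqrt(-63 - 2802) = sqrt(-2865) = I*sqrt(2865) ≈ 53.526*I)
-B = -I*sqrt(2865)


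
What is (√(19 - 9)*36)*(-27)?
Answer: -972*√10 ≈ -3073.7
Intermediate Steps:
(√(19 - 9)*36)*(-27) = (√10*36)*(-27) = (36*√10)*(-27) = -972*√10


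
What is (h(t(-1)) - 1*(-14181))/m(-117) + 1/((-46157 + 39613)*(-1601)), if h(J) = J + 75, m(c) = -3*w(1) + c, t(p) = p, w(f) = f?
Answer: -3733720915/31430832 ≈ -118.79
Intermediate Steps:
m(c) = -3 + c (m(c) = -3*1 + c = -3 + c)
h(J) = 75 + J
(h(t(-1)) - 1*(-14181))/m(-117) + 1/((-46157 + 39613)*(-1601)) = ((75 - 1) - 1*(-14181))/(-3 - 117) + 1/((-46157 + 39613)*(-1601)) = (74 + 14181)/(-120) - 1/1601/(-6544) = 14255*(-1/120) - 1/6544*(-1/1601) = -2851/24 + 1/10476944 = -3733720915/31430832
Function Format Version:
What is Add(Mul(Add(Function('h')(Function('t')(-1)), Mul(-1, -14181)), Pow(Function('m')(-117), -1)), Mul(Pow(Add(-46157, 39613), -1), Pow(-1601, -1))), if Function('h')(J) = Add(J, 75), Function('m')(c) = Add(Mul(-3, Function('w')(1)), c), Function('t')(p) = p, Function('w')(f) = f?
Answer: Rational(-3733720915, 31430832) ≈ -118.79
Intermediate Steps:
Function('m')(c) = Add(-3, c) (Function('m')(c) = Add(Mul(-3, 1), c) = Add(-3, c))
Function('h')(J) = Add(75, J)
Add(Mul(Add(Function('h')(Function('t')(-1)), Mul(-1, -14181)), Pow(Function('m')(-117), -1)), Mul(Pow(Add(-46157, 39613), -1), Pow(-1601, -1))) = Add(Mul(Add(Add(75, -1), Mul(-1, -14181)), Pow(Add(-3, -117), -1)), Mul(Pow(Add(-46157, 39613), -1), Pow(-1601, -1))) = Add(Mul(Add(74, 14181), Pow(-120, -1)), Mul(Pow(-6544, -1), Rational(-1, 1601))) = Add(Mul(14255, Rational(-1, 120)), Mul(Rational(-1, 6544), Rational(-1, 1601))) = Add(Rational(-2851, 24), Rational(1, 10476944)) = Rational(-3733720915, 31430832)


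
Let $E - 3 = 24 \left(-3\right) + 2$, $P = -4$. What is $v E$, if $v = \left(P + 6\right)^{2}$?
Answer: $-268$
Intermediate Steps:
$E = -67$ ($E = 3 + \left(24 \left(-3\right) + 2\right) = 3 + \left(-72 + 2\right) = 3 - 70 = -67$)
$v = 4$ ($v = \left(-4 + 6\right)^{2} = 2^{2} = 4$)
$v E = 4 \left(-67\right) = -268$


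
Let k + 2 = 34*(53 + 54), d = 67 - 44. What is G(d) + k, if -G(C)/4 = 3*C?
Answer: 3360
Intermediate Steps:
d = 23
G(C) = -12*C
k = 3636 (k = -2 + 34*(53 + 54) = -2 + 34*107 = -2 + 3638 = 3636)
G(d) + k = -12*23 + 3636 = -276 + 3636 = 3360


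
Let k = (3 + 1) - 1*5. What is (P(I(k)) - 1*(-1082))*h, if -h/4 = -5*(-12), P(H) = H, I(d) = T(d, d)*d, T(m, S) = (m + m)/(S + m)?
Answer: -259440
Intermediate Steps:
T(m, S) = 2*m/(S + m) (T(m, S) = (2*m)/(S + m) = 2*m/(S + m))
k = -1 (k = 4 - 5 = -1)
I(d) = d (I(d) = (2*d/(d + d))*d = (2*d/((2*d)))*d = (2*d*(1/(2*d)))*d = 1*d = d)
h = -240 (h = -(-20)*(-12) = -4*60 = -240)
(P(I(k)) - 1*(-1082))*h = (-1 - 1*(-1082))*(-240) = (-1 + 1082)*(-240) = 1081*(-240) = -259440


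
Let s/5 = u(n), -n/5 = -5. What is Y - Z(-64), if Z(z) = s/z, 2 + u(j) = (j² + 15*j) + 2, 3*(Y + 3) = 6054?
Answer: 16745/8 ≈ 2093.1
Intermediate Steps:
Y = 2015 (Y = -3 + (⅓)*6054 = -3 + 2018 = 2015)
n = 25 (n = -5*(-5) = 25)
u(j) = j² + 15*j (u(j) = -2 + ((j² + 15*j) + 2) = -2 + (2 + j² + 15*j) = j² + 15*j)
s = 5000 (s = 5*(25*(15 + 25)) = 5*(25*40) = 5*1000 = 5000)
Z(z) = 5000/z
Y - Z(-64) = 2015 - 5000/(-64) = 2015 - 5000*(-1)/64 = 2015 - 1*(-625/8) = 2015 + 625/8 = 16745/8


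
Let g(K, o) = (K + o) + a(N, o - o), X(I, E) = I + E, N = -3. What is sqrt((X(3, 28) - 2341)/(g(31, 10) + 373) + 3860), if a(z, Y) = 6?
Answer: sqrt(15418)/2 ≈ 62.085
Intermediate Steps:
X(I, E) = E + I
g(K, o) = 6 + K + o (g(K, o) = (K + o) + 6 = 6 + K + o)
sqrt((X(3, 28) - 2341)/(g(31, 10) + 373) + 3860) = sqrt(((28 + 3) - 2341)/((6 + 31 + 10) + 373) + 3860) = sqrt((31 - 2341)/(47 + 373) + 3860) = sqrt(-2310/420 + 3860) = sqrt(-2310*1/420 + 3860) = sqrt(-11/2 + 3860) = sqrt(7709/2) = sqrt(15418)/2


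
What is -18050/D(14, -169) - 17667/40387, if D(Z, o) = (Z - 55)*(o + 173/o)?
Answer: -72005955424/23789841189 ≈ -3.0268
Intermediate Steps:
D(Z, o) = (-55 + Z)*(o + 173/o)
-18050/D(14, -169) - 17667/40387 = -18050*(-169/(-9515 + 173*14 + (-169)**2*(-55 + 14))) - 17667/40387 = -18050*(-169/(-9515 + 2422 + 28561*(-41))) - 17667*1/40387 = -18050*(-169/(-9515 + 2422 - 1171001)) - 17667/40387 = -18050/((-1/169*(-1178094))) - 17667/40387 = -18050/1178094/169 - 17667/40387 = -18050*169/1178094 - 17667/40387 = -1525225/589047 - 17667/40387 = -72005955424/23789841189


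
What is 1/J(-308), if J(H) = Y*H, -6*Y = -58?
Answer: -3/8932 ≈ -0.00033587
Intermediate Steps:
Y = 29/3 (Y = -⅙*(-58) = 29/3 ≈ 9.6667)
J(H) = 29*H/3
1/J(-308) = 1/((29/3)*(-308)) = 1/(-8932/3) = -3/8932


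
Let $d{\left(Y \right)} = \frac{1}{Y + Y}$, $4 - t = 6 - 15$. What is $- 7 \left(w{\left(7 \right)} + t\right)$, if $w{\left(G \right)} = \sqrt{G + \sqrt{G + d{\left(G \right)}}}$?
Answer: $-91 - \frac{\sqrt{1372 + 42 \sqrt{154}}}{2} \approx -112.76$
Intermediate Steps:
$t = 13$ ($t = 4 - \left(6 - 15\right) = 4 - -9 = 4 + 9 = 13$)
$d{\left(Y \right)} = \frac{1}{2 Y}$
$w{\left(G \right)} = \sqrt{G + \sqrt{G + \frac{1}{2 G}}}$
$- 7 \left(w{\left(7 \right)} + t\right) = - 7 \left(\sqrt{7 + \sqrt{7 + \frac{1}{2 \cdot 7}}} + 13\right) = - 7 \left(\sqrt{7 + \sqrt{7 + \frac{1}{2} \cdot \frac{1}{7}}} + 13\right) = - 7 \left(\sqrt{7 + \sqrt{7 + \frac{1}{14}}} + 13\right) = - 7 \left(\sqrt{7 + \sqrt{\frac{99}{14}}} + 13\right) = - 7 \left(\sqrt{7 + \frac{3 \sqrt{154}}{14}} + 13\right) = - 7 \left(13 + \sqrt{7 + \frac{3 \sqrt{154}}{14}}\right) = -91 - 7 \sqrt{7 + \frac{3 \sqrt{154}}{14}}$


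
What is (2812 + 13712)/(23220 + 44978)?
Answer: 8262/34099 ≈ 0.24229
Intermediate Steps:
(2812 + 13712)/(23220 + 44978) = 16524/68198 = 16524*(1/68198) = 8262/34099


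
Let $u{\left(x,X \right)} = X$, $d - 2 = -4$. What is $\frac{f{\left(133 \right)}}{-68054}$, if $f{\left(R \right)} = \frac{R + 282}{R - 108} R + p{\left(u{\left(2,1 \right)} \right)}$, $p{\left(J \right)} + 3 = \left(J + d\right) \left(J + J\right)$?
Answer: $- \frac{5507}{170135} \approx -0.032368$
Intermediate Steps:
$d = -2$ ($d = 2 - 4 = -2$)
$p{\left(J \right)} = -3 + 2 J \left(-2 + J\right)$ ($p{\left(J \right)} = -3 + \left(J - 2\right) \left(J + J\right) = -3 + \left(-2 + J\right) 2 J = -3 + 2 J \left(-2 + J\right)$)
$f{\left(R \right)} = -5 + \frac{R \left(282 + R\right)}{-108 + R}$ ($f{\left(R \right)} = \frac{R + 282}{R - 108} R - \left(7 - 2\right) = \frac{282 + R}{-108 + R} R - 5 = \frac{R \left(282 + R\right)}{-108 + R} - 5 = -5 + \frac{R \left(282 + R\right)}{-108 + R}$)
$\frac{f{\left(133 \right)}}{-68054} = \frac{\frac{1}{-108 + 133} \left(540 + 133^{2} + 277 \cdot 133\right)}{-68054} = \frac{540 + 17689 + 36841}{25} \left(- \frac{1}{68054}\right) = \frac{1}{25} \cdot 55070 \left(- \frac{1}{68054}\right) = \frac{11014}{5} \left(- \frac{1}{68054}\right) = - \frac{5507}{170135}$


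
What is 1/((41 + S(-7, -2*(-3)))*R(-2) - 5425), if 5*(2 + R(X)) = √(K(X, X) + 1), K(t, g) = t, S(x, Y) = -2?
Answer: -137575/757076746 - 195*I/757076746 ≈ -0.00018172 - 2.5757e-7*I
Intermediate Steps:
R(X) = -2 + √(1 + X)/5 (R(X) = -2 + √(X + 1)/5 = -2 + √(1 + X)/5)
1/((41 + S(-7, -2*(-3)))*R(-2) - 5425) = 1/((41 - 2)*(-2 + √(1 - 2)/5) - 5425) = 1/(39*(-2 + √(-1)/5) - 5425) = 1/(39*(-2 + I/5) - 5425) = 1/((-78 + 39*I/5) - 5425) = 1/(-5503 + 39*I/5) = 25*(-5503 - 39*I/5)/757076746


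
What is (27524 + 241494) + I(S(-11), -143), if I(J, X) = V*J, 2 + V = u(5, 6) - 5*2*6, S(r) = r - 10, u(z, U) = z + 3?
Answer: 270152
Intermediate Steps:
u(z, U) = 3 + z
S(r) = -10 + r
V = -54 (V = -2 + ((3 + 5) - 5*2*6) = -2 + (8 - 10*6) = -2 + (8 - 60) = -2 - 52 = -54)
I(J, X) = -54*J
(27524 + 241494) + I(S(-11), -143) = (27524 + 241494) - 54*(-10 - 11) = 269018 - 54*(-21) = 269018 + 1134 = 270152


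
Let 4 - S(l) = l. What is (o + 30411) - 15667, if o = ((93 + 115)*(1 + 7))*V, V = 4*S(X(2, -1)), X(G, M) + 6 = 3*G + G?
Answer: 28056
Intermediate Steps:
X(G, M) = -6 + 4*G (X(G, M) = -6 + (3*G + G) = -6 + 4*G)
S(l) = 4 - l
V = 8 (V = 4*(4 - (-6 + 4*2)) = 4*(4 - (-6 + 8)) = 4*(4 - 1*2) = 4*(4 - 2) = 4*2 = 8)
o = 13312 (o = ((93 + 115)*(1 + 7))*8 = (208*8)*8 = 1664*8 = 13312)
(o + 30411) - 15667 = (13312 + 30411) - 15667 = 43723 - 15667 = 28056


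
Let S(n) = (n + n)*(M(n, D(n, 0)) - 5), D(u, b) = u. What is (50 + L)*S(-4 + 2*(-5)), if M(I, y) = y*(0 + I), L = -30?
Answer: -106960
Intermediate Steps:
M(I, y) = I*y (M(I, y) = y*I = I*y)
S(n) = 2*n*(-5 + n²) (S(n) = (n + n)*(n*n - 5) = (2*n)*(n² - 5) = (2*n)*(-5 + n²) = 2*n*(-5 + n²))
(50 + L)*S(-4 + 2*(-5)) = (50 - 30)*(2*(-4 + 2*(-5))*(-5 + (-4 + 2*(-5))²)) = 20*(2*(-4 - 10)*(-5 + (-4 - 10)²)) = 20*(2*(-14)*(-5 + (-14)²)) = 20*(2*(-14)*(-5 + 196)) = 20*(2*(-14)*191) = 20*(-5348) = -106960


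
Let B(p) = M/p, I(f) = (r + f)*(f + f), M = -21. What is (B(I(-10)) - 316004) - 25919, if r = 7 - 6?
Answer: -20515387/60 ≈ -3.4192e+5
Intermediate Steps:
r = 1
I(f) = 2*f*(1 + f) (I(f) = (1 + f)*(f + f) = (1 + f)*(2*f) = 2*f*(1 + f))
B(p) = -21/p
(B(I(-10)) - 316004) - 25919 = (-21*(-1/(20*(1 - 10))) - 316004) - 25919 = (-21/(2*(-10)*(-9)) - 316004) - 25919 = (-21/180 - 316004) - 25919 = (-21*1/180 - 316004) - 25919 = (-7/60 - 316004) - 25919 = -18960247/60 - 25919 = -20515387/60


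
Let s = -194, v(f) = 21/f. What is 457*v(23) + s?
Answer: 5135/23 ≈ 223.26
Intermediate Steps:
457*v(23) + s = 457*(21/23) - 194 = 9597/23 - 194 = 5135/23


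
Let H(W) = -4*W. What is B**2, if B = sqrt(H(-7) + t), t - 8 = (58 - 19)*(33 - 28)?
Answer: 231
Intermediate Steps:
t = 203 (t = 8 + (58 - 19)*(33 - 28) = 8 + 39*5 = 8 + 195 = 203)
B = sqrt(231) (B = sqrt(-4*(-7) + 203) = sqrt(28 + 203) = sqrt(231) ≈ 15.199)
B**2 = (sqrt(231))**2 = 231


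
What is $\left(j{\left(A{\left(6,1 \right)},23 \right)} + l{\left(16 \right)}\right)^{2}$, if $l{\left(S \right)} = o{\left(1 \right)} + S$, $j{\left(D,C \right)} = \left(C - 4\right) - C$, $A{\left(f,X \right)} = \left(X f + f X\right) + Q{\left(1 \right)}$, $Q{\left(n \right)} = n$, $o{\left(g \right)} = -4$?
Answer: $64$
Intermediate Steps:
$A{\left(f,X \right)} = 1 + 2 X f$ ($A{\left(f,X \right)} = \left(X f + f X\right) + 1 = \left(X f + X f\right) + 1 = 2 X f + 1 = 1 + 2 X f$)
$j{\left(D,C \right)} = -4$ ($j{\left(D,C \right)} = \left(C - 4\right) - C = \left(-4 + C\right) - C = -4$)
$l{\left(S \right)} = -4 + S$
$\left(j{\left(A{\left(6,1 \right)},23 \right)} + l{\left(16 \right)}\right)^{2} = \left(-4 + \left(-4 + 16\right)\right)^{2} = \left(-4 + 12\right)^{2} = 8^{2} = 64$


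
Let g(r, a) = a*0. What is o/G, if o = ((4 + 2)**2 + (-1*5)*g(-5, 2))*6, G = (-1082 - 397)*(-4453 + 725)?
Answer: 9/229738 ≈ 3.9175e-5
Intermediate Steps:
g(r, a) = 0
G = 5513712 (G = -1479*(-3728) = 5513712)
o = 216 (o = ((4 + 2)**2 - 1*5*0)*6 = (6**2 - 5*0)*6 = (36 + 0)*6 = 36*6 = 216)
o/G = 216/5513712 = 216*(1/5513712) = 9/229738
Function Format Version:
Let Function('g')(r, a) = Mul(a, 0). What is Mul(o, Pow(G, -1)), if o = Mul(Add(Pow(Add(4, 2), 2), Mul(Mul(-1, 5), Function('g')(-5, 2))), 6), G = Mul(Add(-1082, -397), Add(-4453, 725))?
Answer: Rational(9, 229738) ≈ 3.9175e-5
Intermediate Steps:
Function('g')(r, a) = 0
G = 5513712 (G = Mul(-1479, -3728) = 5513712)
o = 216 (o = Mul(Add(Pow(Add(4, 2), 2), Mul(Mul(-1, 5), 0)), 6) = Mul(Add(Pow(6, 2), Mul(-5, 0)), 6) = Mul(Add(36, 0), 6) = Mul(36, 6) = 216)
Mul(o, Pow(G, -1)) = Mul(216, Pow(5513712, -1)) = Mul(216, Rational(1, 5513712)) = Rational(9, 229738)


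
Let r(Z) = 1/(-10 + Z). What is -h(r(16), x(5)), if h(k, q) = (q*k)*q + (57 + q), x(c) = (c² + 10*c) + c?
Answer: -3611/3 ≈ -1203.7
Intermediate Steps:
x(c) = c² + 11*c
h(k, q) = 57 + q + k*q² (h(k, q) = (k*q)*q + (57 + q) = k*q² + (57 + q) = 57 + q + k*q²)
-h(r(16), x(5)) = -(57 + 5*(11 + 5) + (5*(11 + 5))²/(-10 + 16)) = -(57 + 5*16 + (5*16)²/6) = -(57 + 80 + (⅙)*80²) = -(57 + 80 + (⅙)*6400) = -(57 + 80 + 3200/3) = -1*3611/3 = -3611/3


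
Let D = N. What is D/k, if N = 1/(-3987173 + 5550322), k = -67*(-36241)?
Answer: 1/3795555554903 ≈ 2.6347e-13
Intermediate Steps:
k = 2428147
N = 1/1563149 ≈ 6.3973e-7
D = 1/1563149 ≈ 6.3973e-7
D/k = (1/1563149)/2428147 = (1/1563149)*(1/2428147) = 1/3795555554903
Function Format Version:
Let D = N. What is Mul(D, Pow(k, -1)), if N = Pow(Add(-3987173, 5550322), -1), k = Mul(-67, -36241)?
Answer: Rational(1, 3795555554903) ≈ 2.6347e-13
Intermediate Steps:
k = 2428147
N = Rational(1, 1563149) (N = Pow(1563149, -1) = Rational(1, 1563149) ≈ 6.3973e-7)
D = Rational(1, 1563149) ≈ 6.3973e-7
Mul(D, Pow(k, -1)) = Mul(Rational(1, 1563149), Pow(2428147, -1)) = Mul(Rational(1, 1563149), Rational(1, 2428147)) = Rational(1, 3795555554903)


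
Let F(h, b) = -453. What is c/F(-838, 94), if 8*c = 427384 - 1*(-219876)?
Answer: -161815/906 ≈ -178.60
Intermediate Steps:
c = 161815/2 (c = (427384 - 1*(-219876))/8 = (427384 + 219876)/8 = (⅛)*647260 = 161815/2 ≈ 80908.)
c/F(-838, 94) = (161815/2)/(-453) = (161815/2)*(-1/453) = -161815/906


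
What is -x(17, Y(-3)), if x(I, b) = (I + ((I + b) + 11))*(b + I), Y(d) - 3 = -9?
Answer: -429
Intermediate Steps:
Y(d) = -6 (Y(d) = 3 - 9 = -6)
x(I, b) = (I + b)*(11 + b + 2*I) (x(I, b) = (I + (11 + I + b))*(I + b) = (11 + b + 2*I)*(I + b) = (I + b)*(11 + b + 2*I))
-x(17, Y(-3)) = -((-6)**2 + 2*17**2 + 11*17 + 11*(-6) + 3*17*(-6)) = -(36 + 2*289 + 187 - 66 - 306) = -(36 + 578 + 187 - 66 - 306) = -1*429 = -429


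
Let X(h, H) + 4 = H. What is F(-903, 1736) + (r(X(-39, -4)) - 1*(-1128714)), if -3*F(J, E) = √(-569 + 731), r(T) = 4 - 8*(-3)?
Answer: 1128742 - 3*√2 ≈ 1.1287e+6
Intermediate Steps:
X(h, H) = -4 + H
r(T) = 28 (r(T) = 4 + 24 = 28)
F(J, E) = -3*√2 (F(J, E) = -√(-569 + 731)/3 = -3*√2)
F(-903, 1736) + (r(X(-39, -4)) - 1*(-1128714)) = -3*√2 + (28 - 1*(-1128714)) = -3*√2 + (28 + 1128714) = -3*√2 + 1128742 = 1128742 - 3*√2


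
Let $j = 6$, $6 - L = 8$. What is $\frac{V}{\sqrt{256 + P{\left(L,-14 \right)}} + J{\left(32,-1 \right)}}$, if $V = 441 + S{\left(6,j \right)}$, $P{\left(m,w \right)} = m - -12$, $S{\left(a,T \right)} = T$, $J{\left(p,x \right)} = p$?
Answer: $\frac{7152}{379} - \frac{447 \sqrt{266}}{758} \approx 9.2528$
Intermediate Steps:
$L = -2$ ($L = 6 - 8 = -2$)
$P{\left(m,w \right)} = 12 + m$ ($P{\left(m,w \right)} = m + 12 = 12 + m$)
$V = 447$ ($V = 441 + 6 = 447$)
$\frac{V}{\sqrt{256 + P{\left(L,-14 \right)}} + J{\left(32,-1 \right)}} = \frac{447}{\sqrt{256 + \left(12 - 2\right)} + 32} = \frac{447}{\sqrt{256 + 10} + 32} = \frac{447}{\sqrt{266} + 32} = \frac{447}{32 + \sqrt{266}}$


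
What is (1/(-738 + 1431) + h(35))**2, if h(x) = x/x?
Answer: 481636/480249 ≈ 1.0029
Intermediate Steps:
h(x) = 1
(1/(-738 + 1431) + h(35))**2 = (1/(-738 + 1431) + 1)**2 = (1/693 + 1)**2 = (694/693)**2 = 481636/480249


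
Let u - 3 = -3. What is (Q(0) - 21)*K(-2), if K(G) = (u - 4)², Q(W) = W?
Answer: -336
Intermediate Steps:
u = 0 (u = 3 - 3 = 0)
K(G) = 16 (K(G) = (0 - 4)² = (-4)² = 16)
(Q(0) - 21)*K(-2) = (0 - 21)*16 = -21*16 = -336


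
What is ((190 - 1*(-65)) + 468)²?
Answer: 522729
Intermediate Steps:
((190 - 1*(-65)) + 468)² = ((190 + 65) + 468)² = (255 + 468)² = 723² = 522729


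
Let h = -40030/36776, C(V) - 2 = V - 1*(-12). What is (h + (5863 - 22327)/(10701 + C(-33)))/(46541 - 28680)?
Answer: -5270819/35798659412 ≈ -0.00014724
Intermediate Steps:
C(V) = 14 + V (C(V) = 2 + (V - 1*(-12)) = 2 + (V + 12) = 2 + (12 + V) = 14 + V)
h = -20015/18388 (h = -40030*1/36776 = -20015/18388 ≈ -1.0885)
(h + (5863 - 22327)/(10701 + C(-33)))/(46541 - 28680) = (-20015/18388 + (5863 - 22327)/(10701 + (14 - 33)))/(46541 - 28680) = (-20015/18388 - 16464/(10701 - 19))/17861 = (-20015/18388 - 16464/10682)*(1/17861) = (-20015/18388 - 16464*1/10682)*(1/17861) = (-20015/18388 - 168/109)*(1/17861) = -5270819/2004292*1/17861 = -5270819/35798659412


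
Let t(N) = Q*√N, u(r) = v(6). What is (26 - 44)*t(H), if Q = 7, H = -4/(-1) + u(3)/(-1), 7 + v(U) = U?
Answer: -126*√5 ≈ -281.74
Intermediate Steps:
v(U) = -7 + U
u(r) = -1 (u(r) = -7 + 6 = -1)
H = 5 (H = -4/(-1) - 1/(-1) = -4*(-1) - 1*(-1) = 4 + 1 = 5)
t(N) = 7*√N
(26 - 44)*t(H) = (26 - 44)*(7*√5) = -126*√5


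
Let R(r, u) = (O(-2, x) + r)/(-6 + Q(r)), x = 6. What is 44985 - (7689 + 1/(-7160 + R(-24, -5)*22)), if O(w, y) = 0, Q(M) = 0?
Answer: 263757313/7072 ≈ 37296.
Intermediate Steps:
R(r, u) = -r/6 (R(r, u) = (0 + r)/(-6 + 0) = r/(-6) = r*(-1/6) = -r/6)
44985 - (7689 + 1/(-7160 + R(-24, -5)*22)) = 44985 - (7689 + 1/(-7160 - 1/6*(-24)*22)) = 44985 - (7689 + 1/(-7160 + 4*22)) = 44985 - (7689 + 1/(-7160 + 88)) = 44985 - (7689 + 1/(-7072)) = 44985 - (7689 - 1/7072) = 44985 - 1*54376607/7072 = 44985 - 54376607/7072 = 263757313/7072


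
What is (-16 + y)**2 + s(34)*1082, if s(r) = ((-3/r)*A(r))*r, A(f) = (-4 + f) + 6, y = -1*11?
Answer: -116127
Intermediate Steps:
y = -11
A(f) = 2 + f
s(r) = -6 - 3*r (s(r) = ((-3/r)*(2 + r))*r = (-3*(2 + r)/r)*r = -6 - 3*r)
(-16 + y)**2 + s(34)*1082 = (-16 - 11)**2 + (-6 - 3*34)*1082 = (-27)**2 + (-6 - 102)*1082 = 729 - 108*1082 = 729 - 116856 = -116127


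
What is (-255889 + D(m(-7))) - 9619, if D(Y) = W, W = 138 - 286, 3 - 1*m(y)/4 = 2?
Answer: -265656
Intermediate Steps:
m(y) = 4 (m(y) = 12 - 4*2 = 12 - 8 = 4)
W = -148
D(Y) = -148
(-255889 + D(m(-7))) - 9619 = (-255889 - 148) - 9619 = -256037 - 9619 = -265656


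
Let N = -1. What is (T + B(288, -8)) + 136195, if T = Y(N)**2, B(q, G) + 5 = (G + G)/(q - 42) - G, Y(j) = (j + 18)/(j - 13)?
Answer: 3283495363/24108 ≈ 1.3620e+5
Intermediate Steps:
Y(j) = (18 + j)/(-13 + j)
B(q, G) = -5 - G + 2*G/(-42 + q) (B(q, G) = -5 + ((G + G)/(q - 42) - G) = -5 + ((2*G)/(-42 + q) - G) = -5 + (2*G/(-42 + q) - G) = -5 + (-G + 2*G/(-42 + q)) = -5 - G + 2*G/(-42 + q))
T = 289/196 (T = ((18 - 1)/(-13 - 1))**2 = (17/(-14))**2 = (-1/14*17)**2 = (-17/14)**2 = 289/196 ≈ 1.4745)
(T + B(288, -8)) + 136195 = (289/196 + (210 - 5*288 + 44*(-8) - 1*(-8)*288)/(-42 + 288)) + 136195 = (289/196 + (210 - 1440 - 352 + 2304)/246) + 136195 = (289/196 + (1/246)*722) + 136195 = (289/196 + 361/123) + 136195 = 106303/24108 + 136195 = 3283495363/24108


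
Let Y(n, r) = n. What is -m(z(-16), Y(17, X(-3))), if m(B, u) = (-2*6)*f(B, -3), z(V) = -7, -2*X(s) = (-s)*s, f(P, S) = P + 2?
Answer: -60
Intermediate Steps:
f(P, S) = 2 + P
X(s) = s**2/2 (X(s) = -(-s)*s/2 = -(-1)*s**2/2 = s**2/2)
m(B, u) = -24 - 12*B (m(B, u) = (-2*6)*(2 + B) = -12*(2 + B) = -24 - 12*B)
-m(z(-16), Y(17, X(-3))) = -(-24 - 12*(-7)) = -(-24 + 84) = -1*60 = -60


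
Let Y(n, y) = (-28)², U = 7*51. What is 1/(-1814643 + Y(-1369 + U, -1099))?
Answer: -1/1813859 ≈ -5.5131e-7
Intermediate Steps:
U = 357
Y(n, y) = 784
1/(-1814643 + Y(-1369 + U, -1099)) = 1/(-1814643 + 784) = 1/(-1813859) = -1/1813859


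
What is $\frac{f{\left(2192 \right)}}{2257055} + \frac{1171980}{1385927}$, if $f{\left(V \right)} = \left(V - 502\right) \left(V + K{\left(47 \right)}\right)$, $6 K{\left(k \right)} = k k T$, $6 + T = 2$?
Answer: $\frac{2598034688848}{1876868078991} \approx 1.3842$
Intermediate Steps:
$T = -4$ ($T = -6 + 2 = -4$)
$K{\left(k \right)} = - \frac{2 k^{2}}{3}$ ($K{\left(k \right)} = \frac{k k \left(-4\right)}{6} = \frac{k^{2} \left(-4\right)}{6} = \frac{\left(-4\right) k^{2}}{6} = - \frac{2 k^{2}}{3}$)
$f{\left(V \right)} = \left(-502 + V\right) \left(- \frac{4418}{3} + V\right)$ ($f{\left(V \right)} = \left(V - 502\right) \left(V - \frac{2 \cdot 47^{2}}{3}\right) = \left(-502 + V\right) \left(V - \frac{4418}{3}\right) = \left(-502 + V\right) \left(- \frac{4418}{3} + V\right)$)
$\frac{f{\left(2192 \right)}}{2257055} + \frac{1171980}{1385927} = \frac{\frac{2217836}{3} + 2192^{2} - \frac{12985408}{3}}{2257055} + \frac{1171980}{1385927} = \left(\frac{2217836}{3} + 4804864 - \frac{12985408}{3}\right) \frac{1}{2257055} + 1171980 \cdot \frac{1}{1385927} = \frac{3647020}{3} \cdot \frac{1}{2257055} + \frac{1171980}{1385927} = \frac{729404}{1354233} + \frac{1171980}{1385927} = \frac{2598034688848}{1876868078991}$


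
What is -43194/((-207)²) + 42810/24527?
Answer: 11231108/15231267 ≈ 0.73737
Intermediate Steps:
-43194/((-207)²) + 42810/24527 = -43194/42849 + 42810*(1/24527) = -43194*1/42849 + 42810/24527 = -626/621 + 42810/24527 = 11231108/15231267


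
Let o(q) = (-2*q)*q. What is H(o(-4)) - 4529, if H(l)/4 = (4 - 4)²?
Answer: -4529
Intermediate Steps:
o(q) = -2*q²
H(l) = 0 (H(l) = 4*(4 - 4)² = 4*0² = 4*0 = 0)
H(o(-4)) - 4529 = 0 - 4529 = -4529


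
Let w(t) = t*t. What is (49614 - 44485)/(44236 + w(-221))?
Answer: 5129/93077 ≈ 0.055105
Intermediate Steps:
w(t) = t²
(49614 - 44485)/(44236 + w(-221)) = (49614 - 44485)/(44236 + (-221)²) = 5129/(44236 + 48841) = 5129/93077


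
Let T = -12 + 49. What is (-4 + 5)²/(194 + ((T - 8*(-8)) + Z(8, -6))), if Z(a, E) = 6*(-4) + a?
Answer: 1/279 ≈ 0.0035842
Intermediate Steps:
Z(a, E) = -24 + a
T = 37
(-4 + 5)²/(194 + ((T - 8*(-8)) + Z(8, -6))) = (-4 + 5)²/(194 + ((37 - 8*(-8)) + (-24 + 8))) = 1²/(194 + ((37 + 64) - 16)) = 1/(194 + (101 - 16)) = 1/(194 + 85) = 1/279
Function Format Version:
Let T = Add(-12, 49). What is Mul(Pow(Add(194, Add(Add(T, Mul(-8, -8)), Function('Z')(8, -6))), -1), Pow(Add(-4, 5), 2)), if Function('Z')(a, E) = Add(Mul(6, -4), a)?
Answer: Rational(1, 279) ≈ 0.0035842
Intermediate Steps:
Function('Z')(a, E) = Add(-24, a)
T = 37
Mul(Pow(Add(194, Add(Add(T, Mul(-8, -8)), Function('Z')(8, -6))), -1), Pow(Add(-4, 5), 2)) = Mul(Pow(Add(194, Add(Add(37, Mul(-8, -8)), Add(-24, 8))), -1), Pow(Add(-4, 5), 2)) = Mul(Pow(Add(194, Add(Add(37, 64), -16)), -1), Pow(1, 2)) = Mul(Pow(Add(194, Add(101, -16)), -1), 1) = Mul(Pow(Add(194, 85), -1), 1) = Mul(Pow(279, -1), 1) = Mul(Rational(1, 279), 1) = Rational(1, 279)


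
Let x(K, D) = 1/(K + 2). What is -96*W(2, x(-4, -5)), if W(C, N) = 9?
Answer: -864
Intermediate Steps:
x(K, D) = 1/(2 + K)
-96*W(2, x(-4, -5)) = -96*9 = -864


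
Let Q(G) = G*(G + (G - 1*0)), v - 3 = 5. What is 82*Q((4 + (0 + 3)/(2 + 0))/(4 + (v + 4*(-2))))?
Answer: 4961/16 ≈ 310.06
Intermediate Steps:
v = 8 (v = 3 + 5 = 8)
Q(G) = 2*G² (Q(G) = G*(G + (G + 0)) = G*(G + G) = G*(2*G) = 2*G²)
82*Q((4 + (0 + 3)/(2 + 0))/(4 + (v + 4*(-2)))) = 82*(2*((4 + (0 + 3)/(2 + 0))/(4 + (8 + 4*(-2))))²) = 82*(2*((4 + 3/2)/(4 + (8 - 8)))²) = 82*(2*((4 + 3*(½))/(4 + 0))²) = 82*(2*((4 + 3/2)/4)²) = 82*(2*((11/2)*(¼))²) = 82*(2*(11/8)²) = 82*(2*(121/64)) = 82*(121/32) = 4961/16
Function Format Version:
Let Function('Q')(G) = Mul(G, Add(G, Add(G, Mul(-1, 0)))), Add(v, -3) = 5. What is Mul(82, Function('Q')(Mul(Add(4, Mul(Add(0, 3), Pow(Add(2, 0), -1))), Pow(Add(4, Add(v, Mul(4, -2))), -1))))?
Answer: Rational(4961, 16) ≈ 310.06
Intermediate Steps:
v = 8 (v = Add(3, 5) = 8)
Function('Q')(G) = Mul(2, Pow(G, 2)) (Function('Q')(G) = Mul(G, Add(G, Add(G, 0))) = Mul(G, Add(G, G)) = Mul(G, Mul(2, G)) = Mul(2, Pow(G, 2)))
Mul(82, Function('Q')(Mul(Add(4, Mul(Add(0, 3), Pow(Add(2, 0), -1))), Pow(Add(4, Add(v, Mul(4, -2))), -1)))) = Mul(82, Mul(2, Pow(Mul(Add(4, Mul(Add(0, 3), Pow(Add(2, 0), -1))), Pow(Add(4, Add(8, Mul(4, -2))), -1)), 2))) = Mul(82, Mul(2, Pow(Mul(Add(4, Mul(3, Pow(2, -1))), Pow(Add(4, Add(8, -8)), -1)), 2))) = Mul(82, Mul(2, Pow(Mul(Add(4, Mul(3, Rational(1, 2))), Pow(Add(4, 0), -1)), 2))) = Mul(82, Mul(2, Pow(Mul(Add(4, Rational(3, 2)), Pow(4, -1)), 2))) = Mul(82, Mul(2, Pow(Mul(Rational(11, 2), Rational(1, 4)), 2))) = Mul(82, Mul(2, Pow(Rational(11, 8), 2))) = Mul(82, Mul(2, Rational(121, 64))) = Mul(82, Rational(121, 32)) = Rational(4961, 16)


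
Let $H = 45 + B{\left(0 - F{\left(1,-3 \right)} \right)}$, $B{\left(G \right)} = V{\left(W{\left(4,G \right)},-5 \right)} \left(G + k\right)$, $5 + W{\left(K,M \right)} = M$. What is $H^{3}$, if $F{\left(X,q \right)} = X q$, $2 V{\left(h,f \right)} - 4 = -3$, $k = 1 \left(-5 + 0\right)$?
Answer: $85184$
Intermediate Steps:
$W{\left(K,M \right)} = -5 + M$
$k = -5$ ($k = 1 \left(-5\right) = -5$)
$V{\left(h,f \right)} = \frac{1}{2}$ ($V{\left(h,f \right)} = 2 + \frac{1}{2} \left(-3\right) = 2 - \frac{3}{2} = \frac{1}{2}$)
$B{\left(G \right)} = - \frac{5}{2} + \frac{G}{2}$ ($B{\left(G \right)} = \frac{G - 5}{2} = \frac{-5 + G}{2} = - \frac{5}{2} + \frac{G}{2}$)
$H = 44$ ($H = 45 - \left(\frac{5}{2} - \frac{0 - 1 \left(-3\right)}{2}\right) = 45 - \left(\frac{5}{2} - \frac{0 - -3}{2}\right) = 45 - \left(\frac{5}{2} - \frac{0 + 3}{2}\right) = 45 + \left(- \frac{5}{2} + \frac{1}{2} \cdot 3\right) = 45 + \left(- \frac{5}{2} + \frac{3}{2}\right) = 45 - 1 = 44$)
$H^{3} = 44^{3} = 85184$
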